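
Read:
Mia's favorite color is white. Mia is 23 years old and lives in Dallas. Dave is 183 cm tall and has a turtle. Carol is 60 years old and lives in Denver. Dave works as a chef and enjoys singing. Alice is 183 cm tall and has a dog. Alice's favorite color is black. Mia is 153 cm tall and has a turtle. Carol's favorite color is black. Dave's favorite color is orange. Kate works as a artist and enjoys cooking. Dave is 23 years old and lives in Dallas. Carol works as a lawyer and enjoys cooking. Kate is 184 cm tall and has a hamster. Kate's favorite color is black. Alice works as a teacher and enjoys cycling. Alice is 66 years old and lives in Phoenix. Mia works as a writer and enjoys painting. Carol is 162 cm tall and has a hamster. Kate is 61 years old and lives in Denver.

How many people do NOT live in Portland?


Not in Portland: 5

5


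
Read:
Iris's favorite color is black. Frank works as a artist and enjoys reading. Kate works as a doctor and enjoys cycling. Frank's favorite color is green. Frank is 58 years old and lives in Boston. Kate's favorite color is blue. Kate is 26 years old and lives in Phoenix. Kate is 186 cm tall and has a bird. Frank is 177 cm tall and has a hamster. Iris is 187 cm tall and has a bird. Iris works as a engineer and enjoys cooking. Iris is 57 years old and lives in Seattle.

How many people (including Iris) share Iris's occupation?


Iris is a engineer. Count = 1

1


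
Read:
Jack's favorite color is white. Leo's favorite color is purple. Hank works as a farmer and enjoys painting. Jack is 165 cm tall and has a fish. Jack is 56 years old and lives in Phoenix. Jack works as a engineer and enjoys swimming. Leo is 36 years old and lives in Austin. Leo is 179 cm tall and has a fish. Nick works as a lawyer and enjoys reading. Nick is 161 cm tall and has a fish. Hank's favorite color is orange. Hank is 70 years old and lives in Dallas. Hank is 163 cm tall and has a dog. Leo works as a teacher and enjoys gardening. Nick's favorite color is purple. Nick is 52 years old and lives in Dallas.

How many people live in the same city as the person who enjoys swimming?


Person with hobby swimming is Jack, city Phoenix. Count = 1

1


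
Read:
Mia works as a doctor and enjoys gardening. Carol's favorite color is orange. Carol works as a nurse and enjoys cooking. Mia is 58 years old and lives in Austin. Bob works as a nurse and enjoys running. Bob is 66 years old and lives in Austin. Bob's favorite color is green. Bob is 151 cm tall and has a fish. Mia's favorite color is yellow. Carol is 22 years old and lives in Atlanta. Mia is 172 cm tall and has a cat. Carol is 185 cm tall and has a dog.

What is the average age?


Sum=146, n=3, avg=48.67

48.67


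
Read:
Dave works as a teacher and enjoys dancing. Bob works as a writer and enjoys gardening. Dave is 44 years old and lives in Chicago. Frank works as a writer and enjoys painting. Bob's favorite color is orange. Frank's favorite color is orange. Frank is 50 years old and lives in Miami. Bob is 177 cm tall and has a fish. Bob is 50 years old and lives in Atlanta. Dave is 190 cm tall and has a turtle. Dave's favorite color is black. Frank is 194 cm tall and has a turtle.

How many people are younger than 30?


Filter: 0

0


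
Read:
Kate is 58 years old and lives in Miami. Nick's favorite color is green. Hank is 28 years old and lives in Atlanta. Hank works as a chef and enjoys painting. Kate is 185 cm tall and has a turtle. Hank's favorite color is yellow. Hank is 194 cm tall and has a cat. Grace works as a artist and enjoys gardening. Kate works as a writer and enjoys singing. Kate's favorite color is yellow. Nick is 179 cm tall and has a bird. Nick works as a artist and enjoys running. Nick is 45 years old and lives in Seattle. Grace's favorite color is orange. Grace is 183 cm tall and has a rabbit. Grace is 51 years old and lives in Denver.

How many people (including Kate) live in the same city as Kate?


Kate lives in Miami. Count = 1

1


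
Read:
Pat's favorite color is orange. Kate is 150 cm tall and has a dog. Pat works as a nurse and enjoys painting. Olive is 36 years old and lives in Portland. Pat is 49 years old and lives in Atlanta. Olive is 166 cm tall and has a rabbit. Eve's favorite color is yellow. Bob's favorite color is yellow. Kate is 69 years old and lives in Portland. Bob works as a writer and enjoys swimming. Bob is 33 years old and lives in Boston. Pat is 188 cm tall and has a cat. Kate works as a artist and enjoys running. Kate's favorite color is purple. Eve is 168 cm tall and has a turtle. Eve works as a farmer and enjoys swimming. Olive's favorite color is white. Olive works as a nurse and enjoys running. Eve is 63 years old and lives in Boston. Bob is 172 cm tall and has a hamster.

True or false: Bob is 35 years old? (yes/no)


Bob is actually 33. no

no


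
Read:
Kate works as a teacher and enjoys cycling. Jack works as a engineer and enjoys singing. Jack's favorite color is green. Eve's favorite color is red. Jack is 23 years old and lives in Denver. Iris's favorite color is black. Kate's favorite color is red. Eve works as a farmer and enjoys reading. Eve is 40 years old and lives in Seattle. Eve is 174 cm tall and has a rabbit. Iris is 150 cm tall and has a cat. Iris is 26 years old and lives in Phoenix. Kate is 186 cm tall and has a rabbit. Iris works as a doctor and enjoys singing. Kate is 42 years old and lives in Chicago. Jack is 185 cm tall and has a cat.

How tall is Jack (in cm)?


Jack is 185 cm tall

185


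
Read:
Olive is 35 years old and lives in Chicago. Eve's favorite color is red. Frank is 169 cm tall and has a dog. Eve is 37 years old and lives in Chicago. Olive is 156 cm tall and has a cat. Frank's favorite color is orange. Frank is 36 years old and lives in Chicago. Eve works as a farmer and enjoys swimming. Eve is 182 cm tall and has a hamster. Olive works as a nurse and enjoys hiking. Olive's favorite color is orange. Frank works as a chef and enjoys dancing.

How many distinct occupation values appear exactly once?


Unique occupation values: 3

3


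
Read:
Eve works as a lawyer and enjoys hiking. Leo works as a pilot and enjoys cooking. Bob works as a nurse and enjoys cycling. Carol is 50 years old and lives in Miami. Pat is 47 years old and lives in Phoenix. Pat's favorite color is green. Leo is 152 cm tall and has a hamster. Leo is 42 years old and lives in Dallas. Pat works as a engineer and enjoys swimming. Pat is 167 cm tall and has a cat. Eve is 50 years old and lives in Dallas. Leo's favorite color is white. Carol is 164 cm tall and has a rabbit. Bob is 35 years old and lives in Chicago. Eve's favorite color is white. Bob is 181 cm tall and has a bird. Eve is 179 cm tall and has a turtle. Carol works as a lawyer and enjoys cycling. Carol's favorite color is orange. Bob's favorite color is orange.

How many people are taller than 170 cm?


Taller than 170: 2

2


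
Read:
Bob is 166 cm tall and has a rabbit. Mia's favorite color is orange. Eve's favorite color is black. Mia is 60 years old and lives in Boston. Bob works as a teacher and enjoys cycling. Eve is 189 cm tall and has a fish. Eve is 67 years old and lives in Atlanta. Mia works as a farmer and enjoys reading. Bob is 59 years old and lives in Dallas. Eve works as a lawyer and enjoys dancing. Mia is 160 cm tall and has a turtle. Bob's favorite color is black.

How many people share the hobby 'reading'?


Count: 1

1


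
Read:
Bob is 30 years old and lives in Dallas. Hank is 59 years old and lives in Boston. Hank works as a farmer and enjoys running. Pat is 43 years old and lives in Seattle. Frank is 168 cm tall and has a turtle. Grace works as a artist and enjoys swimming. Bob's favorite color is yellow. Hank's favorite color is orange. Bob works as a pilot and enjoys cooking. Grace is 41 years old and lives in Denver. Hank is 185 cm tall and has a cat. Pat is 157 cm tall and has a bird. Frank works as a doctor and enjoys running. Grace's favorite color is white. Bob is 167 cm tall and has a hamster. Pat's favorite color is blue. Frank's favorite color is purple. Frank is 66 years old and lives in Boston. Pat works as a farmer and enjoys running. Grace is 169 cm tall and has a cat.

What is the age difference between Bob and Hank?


|30 - 59| = 29

29


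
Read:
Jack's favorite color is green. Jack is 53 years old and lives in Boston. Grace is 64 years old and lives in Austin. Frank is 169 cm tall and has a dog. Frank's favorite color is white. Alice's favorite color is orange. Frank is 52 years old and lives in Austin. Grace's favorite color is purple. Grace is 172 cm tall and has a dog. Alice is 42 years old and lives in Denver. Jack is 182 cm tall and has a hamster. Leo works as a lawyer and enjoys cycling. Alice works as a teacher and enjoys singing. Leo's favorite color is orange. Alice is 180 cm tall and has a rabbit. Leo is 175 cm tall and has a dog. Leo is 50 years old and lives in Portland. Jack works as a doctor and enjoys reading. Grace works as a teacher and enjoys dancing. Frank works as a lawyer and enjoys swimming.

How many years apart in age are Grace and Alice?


64 vs 42, diff = 22

22


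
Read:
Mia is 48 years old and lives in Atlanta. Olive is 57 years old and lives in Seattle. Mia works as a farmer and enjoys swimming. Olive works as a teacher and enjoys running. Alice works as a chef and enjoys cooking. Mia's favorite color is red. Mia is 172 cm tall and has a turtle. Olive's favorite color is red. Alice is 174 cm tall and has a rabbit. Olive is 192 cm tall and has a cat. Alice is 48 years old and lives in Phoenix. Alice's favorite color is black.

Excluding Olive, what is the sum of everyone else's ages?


Sum (excluding Olive): 96

96


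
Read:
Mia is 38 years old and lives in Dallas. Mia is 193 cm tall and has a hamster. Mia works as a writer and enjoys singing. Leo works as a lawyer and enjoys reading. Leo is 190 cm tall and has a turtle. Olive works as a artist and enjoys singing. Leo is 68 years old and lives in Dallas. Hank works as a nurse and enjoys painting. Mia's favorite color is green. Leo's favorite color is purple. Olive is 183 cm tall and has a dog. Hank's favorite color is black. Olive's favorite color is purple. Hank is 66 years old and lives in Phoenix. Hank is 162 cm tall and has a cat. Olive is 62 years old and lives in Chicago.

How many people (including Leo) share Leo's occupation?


Leo is a lawyer. Count = 1

1


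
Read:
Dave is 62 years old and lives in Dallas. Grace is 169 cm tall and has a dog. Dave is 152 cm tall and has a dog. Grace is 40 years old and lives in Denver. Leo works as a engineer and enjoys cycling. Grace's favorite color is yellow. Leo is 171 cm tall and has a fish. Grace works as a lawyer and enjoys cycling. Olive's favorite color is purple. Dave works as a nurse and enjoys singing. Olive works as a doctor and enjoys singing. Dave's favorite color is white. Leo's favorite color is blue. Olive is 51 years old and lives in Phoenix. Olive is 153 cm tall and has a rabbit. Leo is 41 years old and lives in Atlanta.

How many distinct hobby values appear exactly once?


Unique hobby values: 0

0


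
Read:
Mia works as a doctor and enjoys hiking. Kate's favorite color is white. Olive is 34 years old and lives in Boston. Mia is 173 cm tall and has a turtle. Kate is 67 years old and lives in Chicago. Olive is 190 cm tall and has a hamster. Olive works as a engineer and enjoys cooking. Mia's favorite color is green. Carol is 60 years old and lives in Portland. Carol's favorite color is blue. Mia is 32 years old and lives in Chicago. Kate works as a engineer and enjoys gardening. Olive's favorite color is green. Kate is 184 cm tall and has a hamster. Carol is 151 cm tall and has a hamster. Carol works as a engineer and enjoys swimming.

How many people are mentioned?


People: Carol, Mia, Olive, Kate. Count = 4

4


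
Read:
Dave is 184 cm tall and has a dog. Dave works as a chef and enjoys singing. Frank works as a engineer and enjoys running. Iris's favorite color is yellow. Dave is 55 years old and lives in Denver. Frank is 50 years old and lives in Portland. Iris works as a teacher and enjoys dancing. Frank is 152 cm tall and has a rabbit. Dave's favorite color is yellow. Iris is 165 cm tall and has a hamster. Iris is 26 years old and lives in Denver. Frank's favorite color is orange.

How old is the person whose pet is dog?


Person with pet=dog is Dave, age 55

55


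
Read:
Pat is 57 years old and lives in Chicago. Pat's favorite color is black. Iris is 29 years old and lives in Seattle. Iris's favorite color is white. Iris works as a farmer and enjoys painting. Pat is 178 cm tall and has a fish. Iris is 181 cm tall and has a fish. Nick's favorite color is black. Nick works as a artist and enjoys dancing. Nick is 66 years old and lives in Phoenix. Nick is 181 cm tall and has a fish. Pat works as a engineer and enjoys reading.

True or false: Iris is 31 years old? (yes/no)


Iris is actually 29. no

no


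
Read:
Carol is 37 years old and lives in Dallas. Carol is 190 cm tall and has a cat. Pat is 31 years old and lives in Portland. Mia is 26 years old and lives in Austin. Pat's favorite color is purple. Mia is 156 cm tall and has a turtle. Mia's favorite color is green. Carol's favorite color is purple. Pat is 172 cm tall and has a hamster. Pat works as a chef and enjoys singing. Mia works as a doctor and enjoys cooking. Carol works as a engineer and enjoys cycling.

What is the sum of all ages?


26+31+37 = 94

94


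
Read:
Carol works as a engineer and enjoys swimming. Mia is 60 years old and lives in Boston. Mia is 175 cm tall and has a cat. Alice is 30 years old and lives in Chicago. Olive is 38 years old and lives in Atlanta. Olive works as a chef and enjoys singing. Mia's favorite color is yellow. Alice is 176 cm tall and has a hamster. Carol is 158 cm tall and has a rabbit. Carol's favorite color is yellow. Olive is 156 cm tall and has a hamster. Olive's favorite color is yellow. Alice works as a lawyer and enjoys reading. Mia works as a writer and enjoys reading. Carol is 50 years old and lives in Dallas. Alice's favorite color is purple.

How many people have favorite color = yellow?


Count: 3

3


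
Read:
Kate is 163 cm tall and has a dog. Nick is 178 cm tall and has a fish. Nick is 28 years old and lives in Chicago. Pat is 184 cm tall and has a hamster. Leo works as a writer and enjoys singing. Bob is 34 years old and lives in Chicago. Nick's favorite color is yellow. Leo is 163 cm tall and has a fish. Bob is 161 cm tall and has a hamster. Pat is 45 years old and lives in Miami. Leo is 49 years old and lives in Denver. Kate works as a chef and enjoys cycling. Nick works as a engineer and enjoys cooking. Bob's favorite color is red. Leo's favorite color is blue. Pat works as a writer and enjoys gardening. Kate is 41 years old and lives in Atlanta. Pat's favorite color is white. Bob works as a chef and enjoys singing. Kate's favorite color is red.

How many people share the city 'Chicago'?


Count: 2

2


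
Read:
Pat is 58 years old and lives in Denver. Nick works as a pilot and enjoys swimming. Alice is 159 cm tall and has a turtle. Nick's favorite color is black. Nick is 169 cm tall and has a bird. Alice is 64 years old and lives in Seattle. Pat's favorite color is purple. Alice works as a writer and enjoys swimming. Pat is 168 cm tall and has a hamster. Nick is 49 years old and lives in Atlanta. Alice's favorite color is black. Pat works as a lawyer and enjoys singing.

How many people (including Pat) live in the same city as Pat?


Pat lives in Denver. Count = 1

1


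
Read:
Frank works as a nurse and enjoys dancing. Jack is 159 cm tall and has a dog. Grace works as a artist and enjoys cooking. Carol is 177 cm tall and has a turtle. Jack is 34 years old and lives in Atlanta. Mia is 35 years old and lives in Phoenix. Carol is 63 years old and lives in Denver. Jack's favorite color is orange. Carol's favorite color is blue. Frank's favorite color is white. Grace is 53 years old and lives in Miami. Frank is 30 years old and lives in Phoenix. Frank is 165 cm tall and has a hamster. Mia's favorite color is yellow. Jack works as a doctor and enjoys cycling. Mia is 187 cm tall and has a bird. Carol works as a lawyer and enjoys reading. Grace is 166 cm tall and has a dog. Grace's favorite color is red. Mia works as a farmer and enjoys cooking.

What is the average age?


Sum=215, n=5, avg=43

43


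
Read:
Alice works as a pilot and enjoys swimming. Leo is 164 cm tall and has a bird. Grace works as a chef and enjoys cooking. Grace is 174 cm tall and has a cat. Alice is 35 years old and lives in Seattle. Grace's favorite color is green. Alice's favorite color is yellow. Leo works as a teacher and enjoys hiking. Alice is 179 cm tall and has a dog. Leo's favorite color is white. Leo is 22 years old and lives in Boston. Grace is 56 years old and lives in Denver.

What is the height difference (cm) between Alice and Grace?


|179 - 174| = 5

5


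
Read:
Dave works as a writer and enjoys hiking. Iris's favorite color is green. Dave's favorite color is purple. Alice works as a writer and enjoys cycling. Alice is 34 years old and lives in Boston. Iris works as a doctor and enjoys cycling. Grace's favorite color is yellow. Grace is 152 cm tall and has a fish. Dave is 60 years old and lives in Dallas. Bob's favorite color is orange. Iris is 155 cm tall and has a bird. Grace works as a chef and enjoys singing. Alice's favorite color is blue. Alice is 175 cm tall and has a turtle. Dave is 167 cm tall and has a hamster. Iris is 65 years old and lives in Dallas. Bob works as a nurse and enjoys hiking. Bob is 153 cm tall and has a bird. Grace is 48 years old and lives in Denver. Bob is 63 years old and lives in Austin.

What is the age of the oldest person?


Oldest: Iris at 65

65


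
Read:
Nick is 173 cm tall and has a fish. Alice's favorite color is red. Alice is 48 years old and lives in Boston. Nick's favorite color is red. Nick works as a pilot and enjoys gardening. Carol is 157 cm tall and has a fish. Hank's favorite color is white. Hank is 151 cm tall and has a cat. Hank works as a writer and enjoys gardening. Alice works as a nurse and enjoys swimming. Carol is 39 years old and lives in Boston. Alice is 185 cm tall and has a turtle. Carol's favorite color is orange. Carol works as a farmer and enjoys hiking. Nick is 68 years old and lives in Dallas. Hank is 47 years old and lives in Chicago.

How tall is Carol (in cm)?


Carol is 157 cm tall

157


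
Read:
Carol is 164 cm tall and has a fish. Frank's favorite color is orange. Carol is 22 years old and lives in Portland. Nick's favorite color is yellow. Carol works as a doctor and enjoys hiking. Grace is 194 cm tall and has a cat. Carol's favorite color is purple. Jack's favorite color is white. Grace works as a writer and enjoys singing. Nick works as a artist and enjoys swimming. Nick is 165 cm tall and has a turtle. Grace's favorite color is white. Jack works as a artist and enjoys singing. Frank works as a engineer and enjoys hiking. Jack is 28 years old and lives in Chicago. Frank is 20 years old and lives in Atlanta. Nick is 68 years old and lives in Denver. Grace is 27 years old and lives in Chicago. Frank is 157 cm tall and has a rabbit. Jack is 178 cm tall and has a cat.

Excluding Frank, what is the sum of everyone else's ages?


Sum (excluding Frank): 145

145


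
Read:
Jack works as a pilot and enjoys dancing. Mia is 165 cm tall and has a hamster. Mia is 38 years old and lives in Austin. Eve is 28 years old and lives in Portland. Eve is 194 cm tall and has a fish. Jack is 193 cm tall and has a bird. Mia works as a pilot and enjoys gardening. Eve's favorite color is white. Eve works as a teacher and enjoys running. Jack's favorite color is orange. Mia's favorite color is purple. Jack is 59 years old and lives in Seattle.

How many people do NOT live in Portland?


Not in Portland: 2

2


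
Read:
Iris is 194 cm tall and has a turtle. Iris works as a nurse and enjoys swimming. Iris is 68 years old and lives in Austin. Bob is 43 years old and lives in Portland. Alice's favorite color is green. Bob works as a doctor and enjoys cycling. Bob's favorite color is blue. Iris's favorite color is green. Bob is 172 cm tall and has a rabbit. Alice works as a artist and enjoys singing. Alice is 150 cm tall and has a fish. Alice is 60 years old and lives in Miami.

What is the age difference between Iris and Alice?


|68 - 60| = 8

8


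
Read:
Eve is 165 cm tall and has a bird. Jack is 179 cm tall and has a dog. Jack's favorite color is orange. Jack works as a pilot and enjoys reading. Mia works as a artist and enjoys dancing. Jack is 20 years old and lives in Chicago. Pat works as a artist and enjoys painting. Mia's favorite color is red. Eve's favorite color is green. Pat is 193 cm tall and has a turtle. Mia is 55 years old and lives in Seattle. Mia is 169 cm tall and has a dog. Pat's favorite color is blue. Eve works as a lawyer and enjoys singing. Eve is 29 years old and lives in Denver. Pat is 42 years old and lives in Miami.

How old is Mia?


Mia is 55 years old

55


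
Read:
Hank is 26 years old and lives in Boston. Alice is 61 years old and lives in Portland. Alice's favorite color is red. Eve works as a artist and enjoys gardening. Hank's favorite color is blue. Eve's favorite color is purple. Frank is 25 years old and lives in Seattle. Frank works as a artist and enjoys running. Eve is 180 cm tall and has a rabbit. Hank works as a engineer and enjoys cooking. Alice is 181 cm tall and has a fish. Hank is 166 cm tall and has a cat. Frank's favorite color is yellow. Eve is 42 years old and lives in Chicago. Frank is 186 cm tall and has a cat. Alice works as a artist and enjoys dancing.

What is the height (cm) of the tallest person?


Tallest: Frank at 186 cm

186


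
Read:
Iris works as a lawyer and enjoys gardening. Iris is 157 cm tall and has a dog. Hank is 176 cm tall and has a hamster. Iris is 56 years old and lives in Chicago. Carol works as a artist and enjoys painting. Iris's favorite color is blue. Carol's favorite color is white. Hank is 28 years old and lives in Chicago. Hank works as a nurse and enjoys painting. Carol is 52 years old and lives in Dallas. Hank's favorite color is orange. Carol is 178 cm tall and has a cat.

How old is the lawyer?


The lawyer is Iris, age 56

56


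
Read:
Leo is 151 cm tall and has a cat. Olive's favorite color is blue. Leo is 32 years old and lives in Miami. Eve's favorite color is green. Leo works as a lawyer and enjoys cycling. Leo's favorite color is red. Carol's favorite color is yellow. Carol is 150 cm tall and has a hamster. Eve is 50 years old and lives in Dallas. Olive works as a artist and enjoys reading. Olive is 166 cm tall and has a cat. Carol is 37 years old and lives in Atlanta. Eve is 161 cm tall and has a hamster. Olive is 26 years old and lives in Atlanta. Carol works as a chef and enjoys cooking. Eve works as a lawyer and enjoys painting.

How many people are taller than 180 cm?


Taller than 180: 0

0


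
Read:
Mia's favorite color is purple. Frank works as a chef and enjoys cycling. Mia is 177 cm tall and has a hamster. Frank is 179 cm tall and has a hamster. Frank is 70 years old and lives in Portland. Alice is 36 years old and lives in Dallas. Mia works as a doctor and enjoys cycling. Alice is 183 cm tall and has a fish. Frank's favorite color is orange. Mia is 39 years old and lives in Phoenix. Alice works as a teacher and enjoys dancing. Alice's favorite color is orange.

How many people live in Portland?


Count in Portland: 1

1


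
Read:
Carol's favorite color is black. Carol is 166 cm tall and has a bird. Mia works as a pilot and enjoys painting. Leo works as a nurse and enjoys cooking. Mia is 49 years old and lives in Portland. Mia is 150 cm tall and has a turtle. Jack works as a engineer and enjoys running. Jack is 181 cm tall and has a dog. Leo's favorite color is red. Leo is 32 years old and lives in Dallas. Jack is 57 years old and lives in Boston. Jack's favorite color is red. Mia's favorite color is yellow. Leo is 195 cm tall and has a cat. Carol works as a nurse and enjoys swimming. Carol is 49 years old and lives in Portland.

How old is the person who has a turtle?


Person with turtle is Mia, age 49

49


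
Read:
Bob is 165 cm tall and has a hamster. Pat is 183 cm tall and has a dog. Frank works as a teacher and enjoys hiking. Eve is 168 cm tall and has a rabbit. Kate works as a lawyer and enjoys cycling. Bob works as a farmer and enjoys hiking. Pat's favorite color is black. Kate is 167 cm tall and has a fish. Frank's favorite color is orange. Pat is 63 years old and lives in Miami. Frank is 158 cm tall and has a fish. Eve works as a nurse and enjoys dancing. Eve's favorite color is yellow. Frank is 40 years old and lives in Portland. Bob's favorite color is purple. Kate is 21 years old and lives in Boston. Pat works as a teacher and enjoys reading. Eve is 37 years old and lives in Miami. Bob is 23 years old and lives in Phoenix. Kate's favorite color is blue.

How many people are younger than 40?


Filter: 3

3


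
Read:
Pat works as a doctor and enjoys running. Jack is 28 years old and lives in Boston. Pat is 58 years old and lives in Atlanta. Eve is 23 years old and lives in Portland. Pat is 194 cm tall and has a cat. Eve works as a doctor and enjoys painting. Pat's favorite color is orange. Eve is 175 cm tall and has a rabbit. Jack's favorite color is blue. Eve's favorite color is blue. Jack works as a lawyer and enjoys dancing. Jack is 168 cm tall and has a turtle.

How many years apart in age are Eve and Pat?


23 vs 58, diff = 35

35


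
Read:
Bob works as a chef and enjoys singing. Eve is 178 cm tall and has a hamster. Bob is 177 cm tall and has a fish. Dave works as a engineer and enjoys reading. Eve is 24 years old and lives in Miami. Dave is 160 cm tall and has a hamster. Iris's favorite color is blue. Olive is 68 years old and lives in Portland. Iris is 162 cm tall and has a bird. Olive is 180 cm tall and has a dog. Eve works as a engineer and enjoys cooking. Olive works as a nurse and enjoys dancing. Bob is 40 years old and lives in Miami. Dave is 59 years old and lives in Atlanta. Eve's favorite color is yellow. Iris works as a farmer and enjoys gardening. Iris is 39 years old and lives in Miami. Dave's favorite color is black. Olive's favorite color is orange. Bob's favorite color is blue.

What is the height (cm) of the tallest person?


Tallest: Olive at 180 cm

180


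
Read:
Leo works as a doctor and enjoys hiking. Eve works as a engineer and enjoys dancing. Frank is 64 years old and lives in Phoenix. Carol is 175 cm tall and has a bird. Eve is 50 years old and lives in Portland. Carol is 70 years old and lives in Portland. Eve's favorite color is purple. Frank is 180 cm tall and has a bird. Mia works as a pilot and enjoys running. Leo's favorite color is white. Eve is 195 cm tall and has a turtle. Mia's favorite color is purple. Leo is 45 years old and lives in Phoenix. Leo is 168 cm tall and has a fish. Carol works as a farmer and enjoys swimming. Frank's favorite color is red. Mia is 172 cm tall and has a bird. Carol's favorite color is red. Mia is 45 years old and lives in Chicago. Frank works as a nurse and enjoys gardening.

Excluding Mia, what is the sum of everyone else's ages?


Sum (excluding Mia): 229

229


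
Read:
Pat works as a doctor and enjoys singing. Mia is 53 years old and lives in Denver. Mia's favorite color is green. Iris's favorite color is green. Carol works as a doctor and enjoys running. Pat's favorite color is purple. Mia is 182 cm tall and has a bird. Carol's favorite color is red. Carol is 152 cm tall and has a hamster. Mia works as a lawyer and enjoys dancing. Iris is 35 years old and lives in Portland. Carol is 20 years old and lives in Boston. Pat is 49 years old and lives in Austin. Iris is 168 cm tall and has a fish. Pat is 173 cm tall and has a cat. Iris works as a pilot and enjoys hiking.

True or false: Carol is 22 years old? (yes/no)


Carol is actually 20. no

no


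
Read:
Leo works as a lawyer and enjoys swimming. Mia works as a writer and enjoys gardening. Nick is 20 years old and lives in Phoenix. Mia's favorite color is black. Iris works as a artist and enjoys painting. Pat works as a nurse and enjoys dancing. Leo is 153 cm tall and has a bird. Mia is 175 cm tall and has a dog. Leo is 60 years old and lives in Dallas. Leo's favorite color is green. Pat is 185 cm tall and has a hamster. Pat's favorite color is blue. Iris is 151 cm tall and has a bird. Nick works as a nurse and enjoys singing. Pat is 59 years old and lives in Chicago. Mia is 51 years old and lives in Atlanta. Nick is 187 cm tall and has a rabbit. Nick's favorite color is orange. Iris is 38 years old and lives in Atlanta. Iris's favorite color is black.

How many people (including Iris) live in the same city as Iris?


Iris lives in Atlanta. Count = 2

2


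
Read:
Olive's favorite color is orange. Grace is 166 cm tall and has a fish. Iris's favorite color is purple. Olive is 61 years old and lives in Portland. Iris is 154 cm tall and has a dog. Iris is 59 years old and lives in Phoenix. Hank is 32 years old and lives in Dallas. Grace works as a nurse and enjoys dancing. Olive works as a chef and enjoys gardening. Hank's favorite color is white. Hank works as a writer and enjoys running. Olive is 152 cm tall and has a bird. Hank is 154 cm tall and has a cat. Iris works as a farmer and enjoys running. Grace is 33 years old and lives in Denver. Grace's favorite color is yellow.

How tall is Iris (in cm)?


Iris is 154 cm tall

154


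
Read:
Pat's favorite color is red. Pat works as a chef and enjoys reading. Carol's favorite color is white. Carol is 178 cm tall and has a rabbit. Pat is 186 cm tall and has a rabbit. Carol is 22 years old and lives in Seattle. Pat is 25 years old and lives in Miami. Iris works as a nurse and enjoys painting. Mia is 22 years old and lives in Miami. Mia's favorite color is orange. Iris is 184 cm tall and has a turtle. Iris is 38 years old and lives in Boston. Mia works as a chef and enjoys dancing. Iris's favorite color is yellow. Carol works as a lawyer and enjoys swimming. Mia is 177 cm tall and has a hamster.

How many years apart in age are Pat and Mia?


25 vs 22, diff = 3

3


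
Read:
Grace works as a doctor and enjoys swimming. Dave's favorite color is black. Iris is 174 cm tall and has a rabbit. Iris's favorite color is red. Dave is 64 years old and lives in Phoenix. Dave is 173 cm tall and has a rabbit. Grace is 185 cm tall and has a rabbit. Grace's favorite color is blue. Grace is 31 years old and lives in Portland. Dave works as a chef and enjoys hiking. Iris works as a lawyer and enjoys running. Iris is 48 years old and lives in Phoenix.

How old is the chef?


The chef is Dave, age 64

64


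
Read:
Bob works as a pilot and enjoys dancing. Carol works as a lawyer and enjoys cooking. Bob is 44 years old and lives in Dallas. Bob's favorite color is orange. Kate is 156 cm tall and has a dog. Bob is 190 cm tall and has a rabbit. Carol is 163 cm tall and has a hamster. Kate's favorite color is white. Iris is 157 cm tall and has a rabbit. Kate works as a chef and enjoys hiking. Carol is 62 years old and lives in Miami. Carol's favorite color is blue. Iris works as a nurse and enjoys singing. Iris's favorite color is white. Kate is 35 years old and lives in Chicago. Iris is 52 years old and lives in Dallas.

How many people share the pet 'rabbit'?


Count: 2

2


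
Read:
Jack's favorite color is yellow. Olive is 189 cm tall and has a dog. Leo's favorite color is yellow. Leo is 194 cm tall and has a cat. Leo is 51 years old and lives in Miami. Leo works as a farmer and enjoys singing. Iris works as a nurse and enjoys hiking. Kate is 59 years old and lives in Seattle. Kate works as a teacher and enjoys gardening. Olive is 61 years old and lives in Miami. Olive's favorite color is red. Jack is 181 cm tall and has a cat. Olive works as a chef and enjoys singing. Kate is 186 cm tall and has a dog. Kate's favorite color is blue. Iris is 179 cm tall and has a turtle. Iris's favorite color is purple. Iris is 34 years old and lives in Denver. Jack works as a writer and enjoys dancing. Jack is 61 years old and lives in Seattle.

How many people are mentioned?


People: Kate, Olive, Iris, Leo, Jack. Count = 5

5


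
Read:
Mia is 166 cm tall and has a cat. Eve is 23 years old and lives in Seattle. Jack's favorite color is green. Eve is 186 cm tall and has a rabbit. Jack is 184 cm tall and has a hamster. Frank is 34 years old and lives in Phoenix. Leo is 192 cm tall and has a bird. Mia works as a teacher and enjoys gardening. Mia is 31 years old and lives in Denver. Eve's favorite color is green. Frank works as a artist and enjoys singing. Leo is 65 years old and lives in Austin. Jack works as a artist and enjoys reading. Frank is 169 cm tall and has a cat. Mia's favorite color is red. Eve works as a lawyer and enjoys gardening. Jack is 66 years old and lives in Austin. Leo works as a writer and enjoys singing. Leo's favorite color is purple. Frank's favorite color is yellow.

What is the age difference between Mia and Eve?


|31 - 23| = 8

8


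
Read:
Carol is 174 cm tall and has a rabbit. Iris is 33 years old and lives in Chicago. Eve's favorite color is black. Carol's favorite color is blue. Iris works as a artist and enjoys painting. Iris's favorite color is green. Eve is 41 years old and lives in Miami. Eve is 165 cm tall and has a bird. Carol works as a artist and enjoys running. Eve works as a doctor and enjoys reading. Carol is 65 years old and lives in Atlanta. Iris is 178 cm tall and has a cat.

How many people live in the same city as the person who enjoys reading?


Person with hobby reading is Eve, city Miami. Count = 1

1


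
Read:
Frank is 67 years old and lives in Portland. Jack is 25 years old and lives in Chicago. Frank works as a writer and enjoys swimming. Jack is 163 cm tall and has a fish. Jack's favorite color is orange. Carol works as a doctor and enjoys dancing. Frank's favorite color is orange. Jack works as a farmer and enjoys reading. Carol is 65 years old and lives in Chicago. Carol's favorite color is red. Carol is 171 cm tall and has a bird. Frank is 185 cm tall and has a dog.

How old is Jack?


Jack is 25 years old

25


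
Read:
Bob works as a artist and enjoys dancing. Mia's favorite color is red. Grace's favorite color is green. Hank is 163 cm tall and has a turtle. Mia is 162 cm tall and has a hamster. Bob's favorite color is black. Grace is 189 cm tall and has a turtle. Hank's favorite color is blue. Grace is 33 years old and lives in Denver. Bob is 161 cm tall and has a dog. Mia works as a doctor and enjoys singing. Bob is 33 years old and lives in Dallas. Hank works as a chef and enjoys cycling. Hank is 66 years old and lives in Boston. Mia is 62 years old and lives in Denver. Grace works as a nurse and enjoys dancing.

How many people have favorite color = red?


Count: 1

1


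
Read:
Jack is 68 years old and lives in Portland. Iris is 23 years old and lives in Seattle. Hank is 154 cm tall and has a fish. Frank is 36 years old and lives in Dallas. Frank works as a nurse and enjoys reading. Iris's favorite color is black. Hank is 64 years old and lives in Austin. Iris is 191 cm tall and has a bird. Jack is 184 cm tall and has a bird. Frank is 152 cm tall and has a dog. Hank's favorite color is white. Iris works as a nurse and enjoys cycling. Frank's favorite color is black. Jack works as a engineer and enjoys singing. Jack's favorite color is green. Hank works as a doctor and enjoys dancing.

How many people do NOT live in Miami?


Not in Miami: 4

4


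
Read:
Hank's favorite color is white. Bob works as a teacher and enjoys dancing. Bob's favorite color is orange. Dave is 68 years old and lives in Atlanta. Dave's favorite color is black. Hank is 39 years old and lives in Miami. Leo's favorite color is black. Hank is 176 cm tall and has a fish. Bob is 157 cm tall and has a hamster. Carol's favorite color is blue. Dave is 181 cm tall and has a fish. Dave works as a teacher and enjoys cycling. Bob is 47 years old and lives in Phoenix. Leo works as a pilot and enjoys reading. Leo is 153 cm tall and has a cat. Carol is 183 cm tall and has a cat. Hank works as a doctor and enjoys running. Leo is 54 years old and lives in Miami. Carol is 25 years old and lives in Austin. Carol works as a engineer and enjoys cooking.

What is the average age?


Sum=233, n=5, avg=46.6

46.6


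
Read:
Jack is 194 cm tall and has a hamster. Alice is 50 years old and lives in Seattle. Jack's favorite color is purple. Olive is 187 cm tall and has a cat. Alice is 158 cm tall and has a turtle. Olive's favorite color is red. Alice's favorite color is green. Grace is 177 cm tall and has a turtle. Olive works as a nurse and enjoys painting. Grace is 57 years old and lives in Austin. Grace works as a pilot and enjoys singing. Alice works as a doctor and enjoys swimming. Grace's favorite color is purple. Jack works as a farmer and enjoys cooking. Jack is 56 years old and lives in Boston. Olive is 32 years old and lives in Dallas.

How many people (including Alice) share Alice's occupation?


Alice is a doctor. Count = 1

1


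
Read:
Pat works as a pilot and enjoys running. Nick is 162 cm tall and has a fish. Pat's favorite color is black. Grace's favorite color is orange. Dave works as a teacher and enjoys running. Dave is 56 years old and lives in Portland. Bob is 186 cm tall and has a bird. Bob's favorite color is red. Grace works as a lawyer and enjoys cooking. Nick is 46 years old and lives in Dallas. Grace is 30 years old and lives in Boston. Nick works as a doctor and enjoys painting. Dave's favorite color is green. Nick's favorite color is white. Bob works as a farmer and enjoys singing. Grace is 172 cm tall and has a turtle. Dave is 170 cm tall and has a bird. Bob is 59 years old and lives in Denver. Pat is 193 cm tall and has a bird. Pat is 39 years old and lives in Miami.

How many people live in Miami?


Count in Miami: 1

1


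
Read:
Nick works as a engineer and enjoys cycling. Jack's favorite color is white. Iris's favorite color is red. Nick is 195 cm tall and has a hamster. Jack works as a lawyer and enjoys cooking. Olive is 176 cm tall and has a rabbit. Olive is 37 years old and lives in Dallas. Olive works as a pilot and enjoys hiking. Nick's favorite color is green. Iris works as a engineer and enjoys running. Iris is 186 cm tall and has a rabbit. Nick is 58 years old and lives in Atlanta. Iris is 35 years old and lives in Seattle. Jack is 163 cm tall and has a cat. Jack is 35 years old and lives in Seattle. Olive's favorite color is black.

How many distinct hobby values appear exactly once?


Unique hobby values: 4

4


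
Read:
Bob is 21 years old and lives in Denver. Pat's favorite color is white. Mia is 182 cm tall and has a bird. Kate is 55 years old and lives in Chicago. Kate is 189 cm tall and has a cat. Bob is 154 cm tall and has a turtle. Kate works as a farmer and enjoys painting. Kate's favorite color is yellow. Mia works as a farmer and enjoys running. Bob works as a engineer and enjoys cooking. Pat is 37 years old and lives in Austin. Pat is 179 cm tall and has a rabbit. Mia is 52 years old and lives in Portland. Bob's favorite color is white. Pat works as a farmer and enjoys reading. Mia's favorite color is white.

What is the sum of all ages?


52+21+55+37 = 165

165


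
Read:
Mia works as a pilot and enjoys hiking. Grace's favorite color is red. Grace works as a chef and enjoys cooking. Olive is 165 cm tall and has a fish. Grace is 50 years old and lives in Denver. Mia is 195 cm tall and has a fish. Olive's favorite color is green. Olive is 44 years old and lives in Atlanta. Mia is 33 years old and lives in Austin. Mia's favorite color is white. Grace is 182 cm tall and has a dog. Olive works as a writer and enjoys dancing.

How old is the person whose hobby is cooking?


Person with hobby=cooking is Grace, age 50

50
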